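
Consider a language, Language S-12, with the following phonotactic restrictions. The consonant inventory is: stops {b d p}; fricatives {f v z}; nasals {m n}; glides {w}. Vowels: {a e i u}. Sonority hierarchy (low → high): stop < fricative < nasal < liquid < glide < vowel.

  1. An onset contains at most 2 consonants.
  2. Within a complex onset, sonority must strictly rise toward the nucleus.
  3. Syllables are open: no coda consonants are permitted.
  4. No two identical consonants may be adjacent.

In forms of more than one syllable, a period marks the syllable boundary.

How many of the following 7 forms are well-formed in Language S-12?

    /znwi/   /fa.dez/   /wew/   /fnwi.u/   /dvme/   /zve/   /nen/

/znwi/ — violates constraint 1: syllable 1 onset /znw/ has 3 consonants (> 2) → ill-formed
/fa.dez/ — violates constraint 3: syllable 2 coda /z/ has 1 consonant (> 0) → ill-formed
/wew/ — violates constraint 3: syllable 1 coda /w/ has 1 consonant (> 0) → ill-formed
/fnwi.u/ — violates constraint 1: syllable 1 onset /fnw/ has 3 consonants (> 2) → ill-formed
/dvme/ — violates constraint 1: syllable 1 onset /dvm/ has 3 consonants (> 2) → ill-formed
/zve/ — violates constraint 2: syllable 1 onset /zv/: /z/ (fricative, 2) → /v/ (fricative, 2) does not rise → ill-formed
/nen/ — violates constraint 3: syllable 1 coda /n/ has 1 consonant (> 0) → ill-formed
No form is well-formed → 0.

0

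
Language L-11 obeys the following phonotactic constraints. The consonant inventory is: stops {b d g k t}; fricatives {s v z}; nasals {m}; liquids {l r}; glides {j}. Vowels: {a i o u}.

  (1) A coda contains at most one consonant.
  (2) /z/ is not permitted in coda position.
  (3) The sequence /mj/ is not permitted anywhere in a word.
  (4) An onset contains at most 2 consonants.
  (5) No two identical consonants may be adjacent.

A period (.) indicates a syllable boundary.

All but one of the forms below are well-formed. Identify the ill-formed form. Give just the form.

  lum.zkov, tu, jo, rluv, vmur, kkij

kkij

lum.zkov — σ1 onset /l/, coda /m/ ok; σ2 onset /zk/ (2C), coda /v/ ok → well-formed
tu — σ1 onset /t/, coda /∅/ ok → well-formed
jo — σ1 onset /j/, coda /∅/ ok → well-formed
rluv — σ1 onset /rl/ (2C), coda /v/ ok → well-formed
vmur — σ1 onset /vm/ (2C), coda /r/ ok → well-formed
kkij — violates constraint 5: adjacent identical consonants /kk/ → ill-formed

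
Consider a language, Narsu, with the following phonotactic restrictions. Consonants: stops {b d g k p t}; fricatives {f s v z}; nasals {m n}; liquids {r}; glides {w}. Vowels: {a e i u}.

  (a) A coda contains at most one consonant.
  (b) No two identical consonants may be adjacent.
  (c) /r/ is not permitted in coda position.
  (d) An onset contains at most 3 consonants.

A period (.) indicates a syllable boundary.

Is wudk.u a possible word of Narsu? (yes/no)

no

wudk.u — violates constraint (a): syllable 1 coda /dk/ has 2 consonants (> 1) → not permitted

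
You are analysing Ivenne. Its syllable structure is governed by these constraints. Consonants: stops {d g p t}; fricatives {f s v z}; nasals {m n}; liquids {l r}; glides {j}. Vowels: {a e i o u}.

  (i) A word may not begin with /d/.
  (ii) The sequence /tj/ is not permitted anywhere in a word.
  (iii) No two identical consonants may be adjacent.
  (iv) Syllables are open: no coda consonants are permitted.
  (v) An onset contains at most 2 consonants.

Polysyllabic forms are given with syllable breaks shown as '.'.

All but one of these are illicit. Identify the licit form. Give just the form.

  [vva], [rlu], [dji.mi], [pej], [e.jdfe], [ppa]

[rlu]

[vva] — violates constraint (iii): adjacent identical consonants /vv/ → illicit
[rlu] — σ1 onset /rl/ (2C), coda /∅/ ok → licit
[dji.mi] — violates constraint (i): word begins with /d/ → illicit
[pej] — violates constraint (iv): syllable 1 coda /j/ has 1 consonant (> 0) → illicit
[e.jdfe] — violates constraint (v): syllable 2 onset /jdf/ has 3 consonants (> 2) → illicit
[ppa] — violates constraint (iii): adjacent identical consonants /pp/ → illicit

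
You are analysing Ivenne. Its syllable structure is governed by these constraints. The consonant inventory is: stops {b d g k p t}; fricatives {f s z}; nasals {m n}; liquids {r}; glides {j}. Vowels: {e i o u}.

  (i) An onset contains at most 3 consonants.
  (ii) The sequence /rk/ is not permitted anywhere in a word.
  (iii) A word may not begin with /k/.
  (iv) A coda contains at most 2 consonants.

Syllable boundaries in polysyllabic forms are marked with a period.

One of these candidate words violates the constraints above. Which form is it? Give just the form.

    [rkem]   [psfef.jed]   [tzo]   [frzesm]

[rkem]

[rkem] — violates constraint (ii): contains banned sequence /rk/ → illicit
[psfef.jed] — σ1 onset /psf/ (3C), coda /f/ ok; σ2 onset /j/, coda /d/ ok → licit
[tzo] — σ1 onset /tz/ (2C), coda /∅/ ok → licit
[frzesm] — σ1 onset /frz/ (3C), coda /sm/ (2C) ok → licit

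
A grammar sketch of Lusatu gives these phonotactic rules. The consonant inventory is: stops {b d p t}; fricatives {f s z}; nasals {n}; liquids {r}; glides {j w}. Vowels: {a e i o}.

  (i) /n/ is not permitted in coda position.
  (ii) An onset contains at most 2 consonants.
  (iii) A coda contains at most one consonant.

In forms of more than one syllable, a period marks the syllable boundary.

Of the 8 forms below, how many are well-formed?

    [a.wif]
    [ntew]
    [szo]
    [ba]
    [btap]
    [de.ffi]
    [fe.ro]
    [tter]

[a.wif] — σ1 onset /∅/, coda /∅/ ok; σ2 onset /w/, coda /f/ ok → well-formed
[ntew] — σ1 onset /nt/ (2C), coda /w/ ok → well-formed
[szo] — σ1 onset /sz/ (2C), coda /∅/ ok → well-formed
[ba] — σ1 onset /b/, coda /∅/ ok → well-formed
[btap] — σ1 onset /bt/ (2C), coda /p/ ok → well-formed
[de.ffi] — σ1 onset /d/, coda /∅/ ok; σ2 onset /ff/ (2C), coda /∅/ ok → well-formed
[fe.ro] — σ1 onset /f/, coda /∅/ ok; σ2 onset /r/, coda /∅/ ok → well-formed
[tter] — σ1 onset /tt/ (2C), coda /r/ ok → well-formed
Well-formed: [a.wif], [ntew], [szo], [ba], [btap], [de.ffi], [fe.ro], [tter] → 8.

8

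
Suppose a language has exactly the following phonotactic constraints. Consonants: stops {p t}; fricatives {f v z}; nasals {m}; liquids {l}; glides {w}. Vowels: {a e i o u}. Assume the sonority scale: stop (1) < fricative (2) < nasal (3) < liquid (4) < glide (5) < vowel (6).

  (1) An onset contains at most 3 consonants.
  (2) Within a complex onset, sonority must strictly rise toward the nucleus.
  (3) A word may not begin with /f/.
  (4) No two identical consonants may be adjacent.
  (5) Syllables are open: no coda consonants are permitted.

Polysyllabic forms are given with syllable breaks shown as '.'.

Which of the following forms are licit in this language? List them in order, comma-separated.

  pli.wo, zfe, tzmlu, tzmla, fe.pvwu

pli.wo — σ1 onset /pl/ (1→4 rises), coda /∅/ ok; σ2 onset /w/, coda /∅/ ok → licit
zfe — violates constraint 2: syllable 1 onset /zf/: /z/ (fricative, 2) → /f/ (fricative, 2) does not rise → illicit
tzmlu — violates constraint 1: syllable 1 onset /tzml/ has 4 consonants (> 3) → illicit
tzmla — violates constraint 1: syllable 1 onset /tzml/ has 4 consonants (> 3) → illicit
fe.pvwu — violates constraint 3: word begins with /f/ → illicit

pli.wo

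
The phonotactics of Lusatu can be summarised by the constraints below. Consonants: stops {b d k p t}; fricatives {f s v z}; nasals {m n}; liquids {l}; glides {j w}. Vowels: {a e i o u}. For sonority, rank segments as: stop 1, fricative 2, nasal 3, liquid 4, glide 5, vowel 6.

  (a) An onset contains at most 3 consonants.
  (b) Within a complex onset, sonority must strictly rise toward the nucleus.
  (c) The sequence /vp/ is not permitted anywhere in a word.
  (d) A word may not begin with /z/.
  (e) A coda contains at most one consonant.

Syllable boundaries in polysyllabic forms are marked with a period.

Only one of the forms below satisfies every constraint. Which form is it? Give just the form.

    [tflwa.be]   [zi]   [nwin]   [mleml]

[nwin]

[tflwa.be] — violates constraint (a): syllable 1 onset /tflw/ has 4 consonants (> 3) → phonotactically illegal
[zi] — violates constraint (d): word begins with /z/ → phonotactically illegal
[nwin] — σ1 onset /nw/ (3→5 rises), coda /n/ ok → phonotactically legal
[mleml] — violates constraint (e): syllable 1 coda /ml/ has 2 consonants (> 1) → phonotactically illegal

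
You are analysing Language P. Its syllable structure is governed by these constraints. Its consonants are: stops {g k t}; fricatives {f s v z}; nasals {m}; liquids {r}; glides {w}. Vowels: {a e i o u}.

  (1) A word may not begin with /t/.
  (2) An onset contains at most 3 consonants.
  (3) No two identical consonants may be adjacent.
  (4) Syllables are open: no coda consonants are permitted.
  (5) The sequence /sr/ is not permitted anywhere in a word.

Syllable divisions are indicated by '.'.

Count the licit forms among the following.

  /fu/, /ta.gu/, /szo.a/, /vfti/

/fu/ — σ1 onset /f/, coda /∅/ ok → licit
/ta.gu/ — violates constraint 1: word begins with /t/ → illicit
/szo.a/ — σ1 onset /sz/ (2C), coda /∅/ ok; σ2 onset /∅/, coda /∅/ ok → licit
/vfti/ — σ1 onset /vft/ (3C), coda /∅/ ok → licit
Licit: /fu/, /szo.a/, /vfti/ → 3.

3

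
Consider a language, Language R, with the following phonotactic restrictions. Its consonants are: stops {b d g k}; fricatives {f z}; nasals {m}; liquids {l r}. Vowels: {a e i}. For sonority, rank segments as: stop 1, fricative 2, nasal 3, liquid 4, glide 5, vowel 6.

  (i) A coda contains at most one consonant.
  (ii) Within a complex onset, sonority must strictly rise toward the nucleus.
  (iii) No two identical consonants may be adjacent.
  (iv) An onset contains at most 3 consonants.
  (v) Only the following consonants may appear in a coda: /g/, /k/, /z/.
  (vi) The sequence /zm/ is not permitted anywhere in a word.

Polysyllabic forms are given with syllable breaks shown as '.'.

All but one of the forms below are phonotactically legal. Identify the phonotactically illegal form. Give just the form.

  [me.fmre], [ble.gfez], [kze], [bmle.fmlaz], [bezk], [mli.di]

[bezk]

[me.fmre] — σ1 onset /m/, coda /∅/ ok; σ2 onset /fmr/ (2→3→4 rises), coda /∅/ ok → phonotactically legal
[ble.gfez] — σ1 onset /bl/ (1→4 rises), coda /∅/ ok; σ2 onset /gf/ (1→2 rises), coda /z/ ok → phonotactically legal
[kze] — σ1 onset /kz/ (1→2 rises), coda /∅/ ok → phonotactically legal
[bmle.fmlaz] — σ1 onset /bml/ (1→3→4 rises), coda /∅/ ok; σ2 onset /fml/ (2→3→4 rises), coda /z/ ok → phonotactically legal
[bezk] — violates constraint (i): syllable 1 coda /zk/ has 2 consonants (> 1) → phonotactically illegal
[mli.di] — σ1 onset /ml/ (3→4 rises), coda /∅/ ok; σ2 onset /d/, coda /∅/ ok → phonotactically legal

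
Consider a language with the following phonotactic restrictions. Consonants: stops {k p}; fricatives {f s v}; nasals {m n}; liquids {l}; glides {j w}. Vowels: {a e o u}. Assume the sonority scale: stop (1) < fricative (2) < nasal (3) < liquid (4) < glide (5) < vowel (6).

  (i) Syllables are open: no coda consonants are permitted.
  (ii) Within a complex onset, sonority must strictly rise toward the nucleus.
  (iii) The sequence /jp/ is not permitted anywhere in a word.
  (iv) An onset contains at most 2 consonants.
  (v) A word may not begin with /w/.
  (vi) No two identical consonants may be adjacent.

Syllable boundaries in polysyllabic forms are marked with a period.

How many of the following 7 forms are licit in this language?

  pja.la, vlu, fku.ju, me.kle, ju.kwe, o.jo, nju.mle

6

pja.la — σ1 onset /pj/ (1→5 rises), coda /∅/ ok; σ2 onset /l/, coda /∅/ ok → licit
vlu — σ1 onset /vl/ (2→4 rises), coda /∅/ ok → licit
fku.ju — violates constraint (ii): syllable 1 onset /fk/: /f/ (fricative, 2) → /k/ (stop, 1) does not rise → illicit
me.kle — σ1 onset /m/, coda /∅/ ok; σ2 onset /kl/ (1→4 rises), coda /∅/ ok → licit
ju.kwe — σ1 onset /j/, coda /∅/ ok; σ2 onset /kw/ (1→5 rises), coda /∅/ ok → licit
o.jo — σ1 onset /∅/, coda /∅/ ok; σ2 onset /j/, coda /∅/ ok → licit
nju.mle — σ1 onset /nj/ (3→5 rises), coda /∅/ ok; σ2 onset /ml/ (3→4 rises), coda /∅/ ok → licit
Licit: pja.la, vlu, me.kle, ju.kwe, o.jo, nju.mle → 6.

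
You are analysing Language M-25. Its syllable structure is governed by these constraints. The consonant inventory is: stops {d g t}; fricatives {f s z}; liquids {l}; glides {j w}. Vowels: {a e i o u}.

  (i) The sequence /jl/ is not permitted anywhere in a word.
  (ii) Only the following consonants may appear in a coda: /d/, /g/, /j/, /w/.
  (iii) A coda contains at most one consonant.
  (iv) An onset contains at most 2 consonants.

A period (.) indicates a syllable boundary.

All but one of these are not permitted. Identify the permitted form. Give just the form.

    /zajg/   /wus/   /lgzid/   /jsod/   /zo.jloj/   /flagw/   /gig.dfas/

/zajg/ — violates constraint (iii): syllable 1 coda /jg/ has 2 consonants (> 1) → not permitted
/wus/ — violates constraint (ii): syllable 1 coda contains /s/, which is not a licensed coda consonant → not permitted
/lgzid/ — violates constraint (iv): syllable 1 onset /lgz/ has 3 consonants (> 2) → not permitted
/jsod/ — σ1 onset /js/ (2C), coda /d/ ok → permitted
/zo.jloj/ — violates constraint (i): contains banned sequence /jl/ → not permitted
/flagw/ — violates constraint (iii): syllable 1 coda /gw/ has 2 consonants (> 1) → not permitted
/gig.dfas/ — violates constraint (ii): syllable 2 coda contains /s/, which is not a licensed coda consonant → not permitted

/jsod/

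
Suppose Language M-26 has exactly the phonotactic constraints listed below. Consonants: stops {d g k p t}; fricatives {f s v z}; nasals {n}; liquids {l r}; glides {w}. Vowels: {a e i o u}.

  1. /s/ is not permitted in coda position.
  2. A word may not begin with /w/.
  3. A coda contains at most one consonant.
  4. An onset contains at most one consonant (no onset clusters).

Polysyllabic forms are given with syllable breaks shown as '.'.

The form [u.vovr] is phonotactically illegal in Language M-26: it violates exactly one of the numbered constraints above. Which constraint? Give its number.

[u.vovr]: syllable 2 coda /vr/ has 2 consonants (> 1).
This is a violation of constraint 3: "A coda contains at most one consonant."
The remaining constraints (1, 2, 4) are satisfied.

3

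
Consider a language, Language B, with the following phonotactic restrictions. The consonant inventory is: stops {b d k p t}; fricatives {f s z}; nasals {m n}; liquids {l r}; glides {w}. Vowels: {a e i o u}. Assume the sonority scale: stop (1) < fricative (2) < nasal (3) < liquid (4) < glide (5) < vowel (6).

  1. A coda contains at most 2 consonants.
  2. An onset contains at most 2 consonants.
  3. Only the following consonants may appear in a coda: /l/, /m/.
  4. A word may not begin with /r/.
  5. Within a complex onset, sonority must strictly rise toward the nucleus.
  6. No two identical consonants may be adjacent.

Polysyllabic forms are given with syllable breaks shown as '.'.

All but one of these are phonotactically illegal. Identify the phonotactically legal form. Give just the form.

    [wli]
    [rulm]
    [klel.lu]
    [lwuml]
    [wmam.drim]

[lwuml]

[wli] — violates constraint 5: syllable 1 onset /wl/: /w/ (glide, 5) → /l/ (liquid, 4) does not rise → phonotactically illegal
[rulm] — violates constraint 4: word begins with /r/ → phonotactically illegal
[klel.lu] — violates constraint 6: adjacent identical consonants /ll/ → phonotactically illegal
[lwuml] — σ1 onset /lw/ (4→5 rises), coda /ml/ (2C) ok → phonotactically legal
[wmam.drim] — violates constraint 5: syllable 1 onset /wm/: /w/ (glide, 5) → /m/ (nasal, 3) does not rise → phonotactically illegal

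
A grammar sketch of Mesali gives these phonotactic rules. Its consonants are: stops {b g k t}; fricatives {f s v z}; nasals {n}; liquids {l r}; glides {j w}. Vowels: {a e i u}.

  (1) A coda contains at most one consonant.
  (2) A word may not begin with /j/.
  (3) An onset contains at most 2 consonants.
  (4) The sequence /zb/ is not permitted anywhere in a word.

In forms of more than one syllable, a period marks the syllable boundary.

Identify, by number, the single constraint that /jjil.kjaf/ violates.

/jjil.kjaf/: word begins with /j/.
This is a violation of constraint 2: "A word may not begin with /j/."
The remaining constraints (1, 3, 4) are satisfied.

2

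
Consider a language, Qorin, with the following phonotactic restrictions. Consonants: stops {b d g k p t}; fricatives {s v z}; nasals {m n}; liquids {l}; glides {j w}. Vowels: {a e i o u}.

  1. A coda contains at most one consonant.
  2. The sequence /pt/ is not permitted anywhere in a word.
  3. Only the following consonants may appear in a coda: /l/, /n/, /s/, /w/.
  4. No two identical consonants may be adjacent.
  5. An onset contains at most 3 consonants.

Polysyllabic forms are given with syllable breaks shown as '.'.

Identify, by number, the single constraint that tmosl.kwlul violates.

1

tmosl.kwlul: syllable 1 coda /sl/ has 2 consonants (> 1).
This is a violation of constraint 1: "A coda contains at most one consonant."
The remaining constraints (2, 3, 4, 5) are satisfied.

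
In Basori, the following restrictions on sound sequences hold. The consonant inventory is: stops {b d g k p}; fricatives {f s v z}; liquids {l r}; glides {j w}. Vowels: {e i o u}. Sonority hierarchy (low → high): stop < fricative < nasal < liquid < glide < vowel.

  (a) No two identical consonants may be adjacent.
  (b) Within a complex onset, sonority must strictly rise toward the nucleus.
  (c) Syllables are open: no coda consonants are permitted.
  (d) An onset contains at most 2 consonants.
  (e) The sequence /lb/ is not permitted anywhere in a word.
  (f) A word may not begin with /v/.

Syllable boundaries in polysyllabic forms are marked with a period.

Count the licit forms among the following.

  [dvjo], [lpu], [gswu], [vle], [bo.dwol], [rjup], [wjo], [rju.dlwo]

0

[dvjo] — violates constraint (d): syllable 1 onset /dvj/ has 3 consonants (> 2) → illicit
[lpu] — violates constraint (b): syllable 1 onset /lp/: /l/ (liquid, 4) → /p/ (stop, 1) does not rise → illicit
[gswu] — violates constraint (d): syllable 1 onset /gsw/ has 3 consonants (> 2) → illicit
[vle] — violates constraint (f): word begins with /v/ → illicit
[bo.dwol] — violates constraint (c): syllable 2 coda /l/ has 1 consonant (> 0) → illicit
[rjup] — violates constraint (c): syllable 1 coda /p/ has 1 consonant (> 0) → illicit
[wjo] — violates constraint (b): syllable 1 onset /wj/: /w/ (glide, 5) → /j/ (glide, 5) does not rise → illicit
[rju.dlwo] — violates constraint (d): syllable 2 onset /dlw/ has 3 consonants (> 2) → illicit
No form is licit → 0.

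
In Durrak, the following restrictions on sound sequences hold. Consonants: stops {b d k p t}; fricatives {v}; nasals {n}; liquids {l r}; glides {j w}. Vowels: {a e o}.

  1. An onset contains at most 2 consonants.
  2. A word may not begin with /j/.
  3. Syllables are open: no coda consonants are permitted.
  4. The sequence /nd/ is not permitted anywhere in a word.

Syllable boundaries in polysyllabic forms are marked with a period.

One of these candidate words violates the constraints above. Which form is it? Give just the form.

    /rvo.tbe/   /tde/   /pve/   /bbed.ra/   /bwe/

/rvo.tbe/ — σ1 onset /rv/ (2C), coda /∅/ ok; σ2 onset /tb/ (2C), coda /∅/ ok → permitted
/tde/ — σ1 onset /td/ (2C), coda /∅/ ok → permitted
/pve/ — σ1 onset /pv/ (2C), coda /∅/ ok → permitted
/bbed.ra/ — violates constraint 3: syllable 1 coda /d/ has 1 consonant (> 0) → not permitted
/bwe/ — σ1 onset /bw/ (2C), coda /∅/ ok → permitted

/bbed.ra/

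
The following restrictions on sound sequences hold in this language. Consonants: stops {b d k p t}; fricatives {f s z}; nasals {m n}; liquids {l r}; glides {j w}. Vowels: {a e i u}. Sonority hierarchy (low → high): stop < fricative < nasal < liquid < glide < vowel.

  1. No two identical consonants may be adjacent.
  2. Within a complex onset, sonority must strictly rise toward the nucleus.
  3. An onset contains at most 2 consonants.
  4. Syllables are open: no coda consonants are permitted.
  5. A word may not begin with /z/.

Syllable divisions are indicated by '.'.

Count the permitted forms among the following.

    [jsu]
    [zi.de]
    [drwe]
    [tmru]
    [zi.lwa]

0

[jsu] — violates constraint 2: syllable 1 onset /js/: /j/ (glide, 5) → /s/ (fricative, 2) does not rise → not permitted
[zi.de] — violates constraint 5: word begins with /z/ → not permitted
[drwe] — violates constraint 3: syllable 1 onset /drw/ has 3 consonants (> 2) → not permitted
[tmru] — violates constraint 3: syllable 1 onset /tmr/ has 3 consonants (> 2) → not permitted
[zi.lwa] — violates constraint 5: word begins with /z/ → not permitted
No form is permitted → 0.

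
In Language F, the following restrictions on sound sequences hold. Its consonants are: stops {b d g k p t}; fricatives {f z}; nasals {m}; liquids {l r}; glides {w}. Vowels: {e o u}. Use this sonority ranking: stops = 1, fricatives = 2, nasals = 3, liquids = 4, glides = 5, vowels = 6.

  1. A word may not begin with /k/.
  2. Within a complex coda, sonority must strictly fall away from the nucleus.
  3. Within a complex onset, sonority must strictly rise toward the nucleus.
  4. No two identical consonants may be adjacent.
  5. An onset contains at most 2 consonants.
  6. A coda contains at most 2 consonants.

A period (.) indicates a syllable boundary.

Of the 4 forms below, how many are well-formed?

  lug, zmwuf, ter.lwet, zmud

lug — σ1 onset /l/, coda /g/ ok → well-formed
zmwuf — violates constraint 5: syllable 1 onset /zmw/ has 3 consonants (> 2) → ill-formed
ter.lwet — σ1 onset /t/, coda /r/ ok; σ2 onset /lw/ (4→5 rises), coda /t/ ok → well-formed
zmud — σ1 onset /zm/ (2→3 rises), coda /d/ ok → well-formed
Well-formed: lug, ter.lwet, zmud → 3.

3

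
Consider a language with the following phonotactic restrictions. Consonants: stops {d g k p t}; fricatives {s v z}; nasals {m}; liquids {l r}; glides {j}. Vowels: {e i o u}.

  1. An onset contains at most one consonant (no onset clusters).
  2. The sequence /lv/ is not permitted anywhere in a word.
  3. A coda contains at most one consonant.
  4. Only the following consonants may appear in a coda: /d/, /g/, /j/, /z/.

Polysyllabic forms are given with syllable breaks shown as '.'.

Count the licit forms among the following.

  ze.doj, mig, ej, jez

4

ze.doj — σ1 onset /z/, coda /∅/ ok; σ2 onset /d/, coda /j/ ok → licit
mig — σ1 onset /m/, coda /g/ ok → licit
ej — σ1 onset /∅/, coda /j/ ok → licit
jez — σ1 onset /j/, coda /z/ ok → licit
Licit: ze.doj, mig, ej, jez → 4.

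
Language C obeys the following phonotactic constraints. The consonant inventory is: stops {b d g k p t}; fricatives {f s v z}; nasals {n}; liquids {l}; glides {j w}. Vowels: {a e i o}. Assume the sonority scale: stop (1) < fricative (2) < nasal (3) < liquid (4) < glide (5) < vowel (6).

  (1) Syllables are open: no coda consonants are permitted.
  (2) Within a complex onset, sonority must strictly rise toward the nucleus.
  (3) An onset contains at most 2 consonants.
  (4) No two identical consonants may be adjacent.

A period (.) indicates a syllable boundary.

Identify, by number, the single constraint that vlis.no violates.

1

vlis.no: syllable 1 coda /s/ has 1 consonant (> 0).
This is a violation of constraint 1: "Syllables are open: no coda consonants are permitted."
The remaining constraints (2, 3, 4) are satisfied.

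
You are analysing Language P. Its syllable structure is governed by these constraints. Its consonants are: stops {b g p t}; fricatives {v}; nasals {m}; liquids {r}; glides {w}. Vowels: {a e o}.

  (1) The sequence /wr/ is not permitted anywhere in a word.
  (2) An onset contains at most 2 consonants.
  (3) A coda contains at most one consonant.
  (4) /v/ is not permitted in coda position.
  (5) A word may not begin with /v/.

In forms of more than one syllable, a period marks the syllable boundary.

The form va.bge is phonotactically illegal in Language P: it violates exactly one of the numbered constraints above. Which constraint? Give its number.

va.bge: word begins with /v/.
This is a violation of constraint 5: "A word may not begin with /v/."
The remaining constraints (1, 2, 3, 4) are satisfied.

5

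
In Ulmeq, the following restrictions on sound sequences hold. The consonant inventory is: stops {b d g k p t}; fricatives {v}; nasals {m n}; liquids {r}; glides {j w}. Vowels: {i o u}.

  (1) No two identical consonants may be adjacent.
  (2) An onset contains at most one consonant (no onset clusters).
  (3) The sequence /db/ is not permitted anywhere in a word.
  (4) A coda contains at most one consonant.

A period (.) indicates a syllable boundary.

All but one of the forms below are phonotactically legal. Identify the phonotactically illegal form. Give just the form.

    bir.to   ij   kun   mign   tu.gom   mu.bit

mign

bir.to — σ1 onset /b/, coda /r/ ok; σ2 onset /t/, coda /∅/ ok → phonotactically legal
ij — σ1 onset /∅/, coda /j/ ok → phonotactically legal
kun — σ1 onset /k/, coda /n/ ok → phonotactically legal
mign — violates constraint 4: syllable 1 coda /gn/ has 2 consonants (> 1) → phonotactically illegal
tu.gom — σ1 onset /t/, coda /∅/ ok; σ2 onset /g/, coda /m/ ok → phonotactically legal
mu.bit — σ1 onset /m/, coda /∅/ ok; σ2 onset /b/, coda /t/ ok → phonotactically legal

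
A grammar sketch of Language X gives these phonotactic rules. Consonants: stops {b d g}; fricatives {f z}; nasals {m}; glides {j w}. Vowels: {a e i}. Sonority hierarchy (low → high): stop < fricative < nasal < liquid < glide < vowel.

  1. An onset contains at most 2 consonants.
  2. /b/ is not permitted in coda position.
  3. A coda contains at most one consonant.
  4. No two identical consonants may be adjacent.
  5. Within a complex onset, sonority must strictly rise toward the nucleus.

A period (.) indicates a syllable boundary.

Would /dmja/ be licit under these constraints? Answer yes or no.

no

/dmja/ — violates constraint 1: syllable 1 onset /dmj/ has 3 consonants (> 2) → illicit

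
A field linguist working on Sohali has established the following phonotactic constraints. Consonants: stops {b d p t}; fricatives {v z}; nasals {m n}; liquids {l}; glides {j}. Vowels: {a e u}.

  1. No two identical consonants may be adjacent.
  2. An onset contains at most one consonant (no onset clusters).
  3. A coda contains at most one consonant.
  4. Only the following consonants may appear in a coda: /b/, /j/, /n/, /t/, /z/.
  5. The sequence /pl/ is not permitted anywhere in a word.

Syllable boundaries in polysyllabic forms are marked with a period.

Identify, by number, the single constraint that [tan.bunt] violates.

3

[tan.bunt]: syllable 2 coda /nt/ has 2 consonants (> 1).
This is a violation of constraint 3: "A coda contains at most one consonant."
The remaining constraints (1, 2, 4, 5) are satisfied.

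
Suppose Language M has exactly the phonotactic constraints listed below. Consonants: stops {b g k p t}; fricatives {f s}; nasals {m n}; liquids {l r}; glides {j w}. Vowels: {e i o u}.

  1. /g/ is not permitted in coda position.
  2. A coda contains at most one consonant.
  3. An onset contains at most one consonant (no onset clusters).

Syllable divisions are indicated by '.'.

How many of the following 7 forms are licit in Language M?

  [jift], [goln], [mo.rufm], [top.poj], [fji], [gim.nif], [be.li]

[jift] — violates constraint 2: syllable 1 coda /ft/ has 2 consonants (> 1) → illicit
[goln] — violates constraint 2: syllable 1 coda /ln/ has 2 consonants (> 1) → illicit
[mo.rufm] — violates constraint 2: syllable 2 coda /fm/ has 2 consonants (> 1) → illicit
[top.poj] — σ1 onset /t/, coda /p/ ok; σ2 onset /p/, coda /j/ ok → licit
[fji] — violates constraint 3: syllable 1 onset /fj/ has 2 consonants (> 1) → illicit
[gim.nif] — σ1 onset /g/, coda /m/ ok; σ2 onset /n/, coda /f/ ok → licit
[be.li] — σ1 onset /b/, coda /∅/ ok; σ2 onset /l/, coda /∅/ ok → licit
Licit: [top.poj], [gim.nif], [be.li] → 3.

3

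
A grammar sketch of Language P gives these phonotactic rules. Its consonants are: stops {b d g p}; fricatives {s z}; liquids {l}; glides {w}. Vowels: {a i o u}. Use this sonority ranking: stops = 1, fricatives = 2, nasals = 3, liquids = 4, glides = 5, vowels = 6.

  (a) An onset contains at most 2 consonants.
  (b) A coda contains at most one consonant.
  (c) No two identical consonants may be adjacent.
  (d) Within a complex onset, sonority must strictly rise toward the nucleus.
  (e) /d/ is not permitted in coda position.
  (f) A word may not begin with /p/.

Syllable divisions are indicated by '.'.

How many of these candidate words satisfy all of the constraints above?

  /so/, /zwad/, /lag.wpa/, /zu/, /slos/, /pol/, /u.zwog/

/so/ — σ1 onset /s/, coda /∅/ ok → permitted
/zwad/ — violates constraint (e): syllable 1 coda contains /d/ → not permitted
/lag.wpa/ — violates constraint (d): syllable 2 onset /wp/: /w/ (glide, 5) → /p/ (stop, 1) does not rise → not permitted
/zu/ — σ1 onset /z/, coda /∅/ ok → permitted
/slos/ — σ1 onset /sl/ (2→4 rises), coda /s/ ok → permitted
/pol/ — violates constraint (f): word begins with /p/ → not permitted
/u.zwog/ — σ1 onset /∅/, coda /∅/ ok; σ2 onset /zw/ (2→5 rises), coda /g/ ok → permitted
Permitted: /so/, /zu/, /slos/, /u.zwog/ → 4.

4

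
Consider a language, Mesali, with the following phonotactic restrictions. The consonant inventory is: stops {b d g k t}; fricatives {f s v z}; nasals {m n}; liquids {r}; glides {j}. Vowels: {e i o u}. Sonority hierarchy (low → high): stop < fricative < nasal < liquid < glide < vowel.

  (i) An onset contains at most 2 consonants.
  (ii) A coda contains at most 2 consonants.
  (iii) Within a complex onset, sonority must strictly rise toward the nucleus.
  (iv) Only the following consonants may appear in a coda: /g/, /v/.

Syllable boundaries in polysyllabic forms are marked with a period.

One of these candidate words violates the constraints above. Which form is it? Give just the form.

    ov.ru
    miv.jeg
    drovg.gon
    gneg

ov.ru — σ1 onset /∅/, coda /v/ ok; σ2 onset /r/, coda /∅/ ok → well-formed
miv.jeg — σ1 onset /m/, coda /v/ ok; σ2 onset /j/, coda /g/ ok → well-formed
drovg.gon — violates constraint (iv): syllable 2 coda contains /n/, which is not a licensed coda consonant → ill-formed
gneg — σ1 onset /gn/ (1→3 rises), coda /g/ ok → well-formed

drovg.gon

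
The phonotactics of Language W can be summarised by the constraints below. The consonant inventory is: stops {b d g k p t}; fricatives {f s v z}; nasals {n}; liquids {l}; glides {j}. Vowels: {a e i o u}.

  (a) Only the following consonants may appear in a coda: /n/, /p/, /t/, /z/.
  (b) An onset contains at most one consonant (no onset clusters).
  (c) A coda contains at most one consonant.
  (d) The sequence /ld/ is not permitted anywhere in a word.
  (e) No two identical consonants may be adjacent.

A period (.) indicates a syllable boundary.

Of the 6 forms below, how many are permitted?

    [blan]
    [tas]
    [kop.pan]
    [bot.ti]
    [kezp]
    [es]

[blan] — violates constraint (b): syllable 1 onset /bl/ has 2 consonants (> 1) → not permitted
[tas] — violates constraint (a): syllable 1 coda contains /s/, which is not a licensed coda consonant → not permitted
[kop.pan] — violates constraint (e): adjacent identical consonants /pp/ → not permitted
[bot.ti] — violates constraint (e): adjacent identical consonants /tt/ → not permitted
[kezp] — violates constraint (c): syllable 1 coda /zp/ has 2 consonants (> 1) → not permitted
[es] — violates constraint (a): syllable 1 coda contains /s/, which is not a licensed coda consonant → not permitted
No form is permitted → 0.

0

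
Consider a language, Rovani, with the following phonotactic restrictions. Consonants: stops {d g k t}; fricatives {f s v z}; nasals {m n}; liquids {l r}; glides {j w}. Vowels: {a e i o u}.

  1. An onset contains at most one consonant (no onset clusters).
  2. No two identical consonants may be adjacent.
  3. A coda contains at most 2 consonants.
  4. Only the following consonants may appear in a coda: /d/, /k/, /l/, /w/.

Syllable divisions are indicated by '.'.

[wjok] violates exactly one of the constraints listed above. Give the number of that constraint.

[wjok]: syllable 1 onset /wj/ has 2 consonants (> 1).
This is a violation of constraint 1: "An onset contains at most one consonant (no onset clusters)."
The remaining constraints (2, 3, 4) are satisfied.

1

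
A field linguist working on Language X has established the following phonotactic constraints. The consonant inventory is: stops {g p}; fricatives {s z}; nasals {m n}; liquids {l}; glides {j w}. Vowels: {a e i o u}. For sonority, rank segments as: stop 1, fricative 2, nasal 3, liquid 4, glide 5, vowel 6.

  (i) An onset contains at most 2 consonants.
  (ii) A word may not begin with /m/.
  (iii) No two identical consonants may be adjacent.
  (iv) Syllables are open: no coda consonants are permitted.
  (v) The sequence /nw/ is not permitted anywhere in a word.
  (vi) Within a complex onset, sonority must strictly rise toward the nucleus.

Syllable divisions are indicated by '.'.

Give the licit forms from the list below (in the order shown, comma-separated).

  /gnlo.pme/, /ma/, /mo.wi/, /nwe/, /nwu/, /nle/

/gnlo.pme/ — violates constraint (i): syllable 1 onset /gnl/ has 3 consonants (> 2) → illicit
/ma/ — violates constraint (ii): word begins with /m/ → illicit
/mo.wi/ — violates constraint (ii): word begins with /m/ → illicit
/nwe/ — violates constraint (v): contains banned sequence /nw/ → illicit
/nwu/ — violates constraint (v): contains banned sequence /nw/ → illicit
/nle/ — σ1 onset /nl/ (3→4 rises), coda /∅/ ok → licit

/nle/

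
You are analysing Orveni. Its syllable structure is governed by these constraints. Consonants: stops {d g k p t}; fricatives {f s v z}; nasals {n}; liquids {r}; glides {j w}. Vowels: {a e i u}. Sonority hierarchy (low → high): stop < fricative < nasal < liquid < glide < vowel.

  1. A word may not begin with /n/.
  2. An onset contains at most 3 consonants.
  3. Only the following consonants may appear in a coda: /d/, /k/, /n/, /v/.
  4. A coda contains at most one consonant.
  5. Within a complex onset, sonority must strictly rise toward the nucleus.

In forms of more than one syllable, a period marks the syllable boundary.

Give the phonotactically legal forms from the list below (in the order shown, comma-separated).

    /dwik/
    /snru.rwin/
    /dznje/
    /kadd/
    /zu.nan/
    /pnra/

/dwik/ — σ1 onset /dw/ (1→5 rises), coda /k/ ok → phonotactically legal
/snru.rwin/ — σ1 onset /snr/ (2→3→4 rises), coda /∅/ ok; σ2 onset /rw/ (4→5 rises), coda /n/ ok → phonotactically legal
/dznje/ — violates constraint 2: syllable 1 onset /dznj/ has 4 consonants (> 3) → phonotactically illegal
/kadd/ — violates constraint 4: syllable 1 coda /dd/ has 2 consonants (> 1) → phonotactically illegal
/zu.nan/ — σ1 onset /z/, coda /∅/ ok; σ2 onset /n/, coda /n/ ok → phonotactically legal
/pnra/ — σ1 onset /pnr/ (1→3→4 rises), coda /∅/ ok → phonotactically legal

/dwik/, /snru.rwin/, /zu.nan/, /pnra/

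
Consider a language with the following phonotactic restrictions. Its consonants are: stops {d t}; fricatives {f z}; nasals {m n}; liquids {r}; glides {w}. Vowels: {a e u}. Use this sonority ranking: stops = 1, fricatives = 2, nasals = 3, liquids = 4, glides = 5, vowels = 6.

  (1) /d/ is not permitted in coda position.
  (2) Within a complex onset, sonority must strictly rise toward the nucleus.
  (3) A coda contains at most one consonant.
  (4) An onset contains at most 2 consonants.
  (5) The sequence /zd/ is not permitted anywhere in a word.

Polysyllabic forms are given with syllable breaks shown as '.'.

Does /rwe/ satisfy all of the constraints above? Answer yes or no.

/rwe/ — σ1 onset /rw/ (4→5 rises), coda /∅/ ok → licit

yes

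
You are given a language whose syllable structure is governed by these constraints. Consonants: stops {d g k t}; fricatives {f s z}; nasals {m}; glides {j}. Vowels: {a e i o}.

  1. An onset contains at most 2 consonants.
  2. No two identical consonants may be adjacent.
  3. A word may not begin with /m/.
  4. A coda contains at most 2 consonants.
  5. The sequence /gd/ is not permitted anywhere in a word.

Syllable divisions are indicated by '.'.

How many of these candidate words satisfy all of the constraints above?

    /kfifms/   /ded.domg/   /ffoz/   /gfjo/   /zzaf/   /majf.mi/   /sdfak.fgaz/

/kfifms/ — violates constraint 4: syllable 1 coda /fms/ has 3 consonants (> 2) → phonotactically illegal
/ded.domg/ — violates constraint 2: adjacent identical consonants /dd/ → phonotactically illegal
/ffoz/ — violates constraint 2: adjacent identical consonants /ff/ → phonotactically illegal
/gfjo/ — violates constraint 1: syllable 1 onset /gfj/ has 3 consonants (> 2) → phonotactically illegal
/zzaf/ — violates constraint 2: adjacent identical consonants /zz/ → phonotactically illegal
/majf.mi/ — violates constraint 3: word begins with /m/ → phonotactically illegal
/sdfak.fgaz/ — violates constraint 1: syllable 1 onset /sdf/ has 3 consonants (> 2) → phonotactically illegal
No form is phonotactically legal → 0.

0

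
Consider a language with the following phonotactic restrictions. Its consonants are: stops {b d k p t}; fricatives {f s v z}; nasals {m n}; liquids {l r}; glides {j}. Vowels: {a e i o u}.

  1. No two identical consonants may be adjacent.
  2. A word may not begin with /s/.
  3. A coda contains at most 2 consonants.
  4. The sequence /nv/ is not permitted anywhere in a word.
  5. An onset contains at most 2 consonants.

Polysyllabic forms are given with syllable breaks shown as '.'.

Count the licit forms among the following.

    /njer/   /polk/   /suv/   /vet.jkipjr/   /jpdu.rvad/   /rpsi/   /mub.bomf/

2

/njer/ — σ1 onset /nj/ (2C), coda /r/ ok → licit
/polk/ — σ1 onset /p/, coda /lk/ (2C) ok → licit
/suv/ — violates constraint 2: word begins with /s/ → illicit
/vet.jkipjr/ — violates constraint 3: syllable 2 coda /pjr/ has 3 consonants (> 2) → illicit
/jpdu.rvad/ — violates constraint 5: syllable 1 onset /jpd/ has 3 consonants (> 2) → illicit
/rpsi/ — violates constraint 5: syllable 1 onset /rps/ has 3 consonants (> 2) → illicit
/mub.bomf/ — violates constraint 1: adjacent identical consonants /bb/ → illicit
Licit: /njer/, /polk/ → 2.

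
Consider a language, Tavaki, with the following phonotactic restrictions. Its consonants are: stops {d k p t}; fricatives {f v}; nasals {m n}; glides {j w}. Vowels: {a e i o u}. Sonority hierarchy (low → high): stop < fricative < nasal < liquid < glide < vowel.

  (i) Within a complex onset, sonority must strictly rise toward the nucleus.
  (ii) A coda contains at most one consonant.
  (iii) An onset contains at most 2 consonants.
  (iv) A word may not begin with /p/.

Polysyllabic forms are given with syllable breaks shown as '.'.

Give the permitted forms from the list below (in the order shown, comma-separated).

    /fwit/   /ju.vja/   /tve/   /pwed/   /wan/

/fwit/ — σ1 onset /fw/ (2→5 rises), coda /t/ ok → permitted
/ju.vja/ — σ1 onset /j/, coda /∅/ ok; σ2 onset /vj/ (2→5 rises), coda /∅/ ok → permitted
/tve/ — σ1 onset /tv/ (1→2 rises), coda /∅/ ok → permitted
/pwed/ — violates constraint (iv): word begins with /p/ → not permitted
/wan/ — σ1 onset /w/, coda /n/ ok → permitted

/fwit/, /ju.vja/, /tve/, /wan/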